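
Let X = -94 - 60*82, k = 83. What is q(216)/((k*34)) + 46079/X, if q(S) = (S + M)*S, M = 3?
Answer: 53573659/7074754 ≈ 7.5725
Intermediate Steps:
q(S) = S*(3 + S) (q(S) = (S + 3)*S = (3 + S)*S = S*(3 + S))
X = -5014 (X = -94 - 4920 = -5014)
q(216)/((k*34)) + 46079/X = (216*(3 + 216))/((83*34)) + 46079/(-5014) = (216*219)/2822 + 46079*(-1/5014) = 47304*(1/2822) - 46079/5014 = 23652/1411 - 46079/5014 = 53573659/7074754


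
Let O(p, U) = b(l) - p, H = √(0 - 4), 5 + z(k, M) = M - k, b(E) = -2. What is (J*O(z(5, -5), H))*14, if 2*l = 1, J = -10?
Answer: -1820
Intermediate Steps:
l = ½ (l = (½)*1 = ½ ≈ 0.50000)
z(k, M) = -5 + M - k (z(k, M) = -5 + (M - k) = -5 + M - k)
H = 2*I (H = √(-4) = 2*I ≈ 2.0*I)
O(p, U) = -2 - p
(J*O(z(5, -5), H))*14 = -10*(-2 - (-5 - 5 - 1*5))*14 = -10*(-2 - (-5 - 5 - 5))*14 = -10*(-2 - 1*(-15))*14 = -10*(-2 + 15)*14 = -10*13*14 = -130*14 = -1820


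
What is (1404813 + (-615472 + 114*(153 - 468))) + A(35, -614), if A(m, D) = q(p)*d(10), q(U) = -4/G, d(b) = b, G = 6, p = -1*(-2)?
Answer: 2260273/3 ≈ 7.5342e+5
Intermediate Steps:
p = 2
q(U) = -2/3 (q(U) = -4/6 = -4*1/6 = -2/3)
A(m, D) = -20/3 (A(m, D) = -2/3*10 = -20/3)
(1404813 + (-615472 + 114*(153 - 468))) + A(35, -614) = (1404813 + (-615472 + 114*(153 - 468))) - 20/3 = (1404813 + (-615472 + 114*(-315))) - 20/3 = (1404813 + (-615472 - 35910)) - 20/3 = (1404813 - 651382) - 20/3 = 753431 - 20/3 = 2260273/3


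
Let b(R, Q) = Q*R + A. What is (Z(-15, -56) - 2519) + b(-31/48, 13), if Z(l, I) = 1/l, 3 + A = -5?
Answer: -202837/80 ≈ -2535.5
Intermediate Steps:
A = -8 (A = -3 - 5 = -8)
b(R, Q) = -8 + Q*R (b(R, Q) = Q*R - 8 = -8 + Q*R)
(Z(-15, -56) - 2519) + b(-31/48, 13) = (1/(-15) - 2519) + (-8 + 13*(-31/48)) = (-1/15 - 2519) + (-8 + 13*(-31*1/48)) = -37786/15 + (-8 + 13*(-31/48)) = -37786/15 + (-8 - 403/48) = -37786/15 - 787/48 = -202837/80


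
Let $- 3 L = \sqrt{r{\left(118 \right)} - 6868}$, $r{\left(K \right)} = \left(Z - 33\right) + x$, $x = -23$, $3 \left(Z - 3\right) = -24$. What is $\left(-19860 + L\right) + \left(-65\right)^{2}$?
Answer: $-15635 - \frac{13 i \sqrt{41}}{3} \approx -15635.0 - 27.747 i$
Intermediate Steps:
$Z = -5$ ($Z = 3 + \frac{1}{3} \left(-24\right) = 3 - 8 = -5$)
$r{\left(K \right)} = -61$ ($r{\left(K \right)} = \left(-5 - 33\right) - 23 = -38 - 23 = -61$)
$L = - \frac{13 i \sqrt{41}}{3}$ ($L = - \frac{\sqrt{-61 - 6868}}{3} = - \frac{\sqrt{-6929}}{3} = - \frac{13 i \sqrt{41}}{3} \approx - 27.747 i$)
$\left(-19860 + L\right) + \left(-65\right)^{2} = \left(-19860 - \frac{13 i \sqrt{41}}{3}\right) + \left(-65\right)^{2} = \left(-19860 - \frac{13 i \sqrt{41}}{3}\right) + 4225 = -15635 - \frac{13 i \sqrt{41}}{3}$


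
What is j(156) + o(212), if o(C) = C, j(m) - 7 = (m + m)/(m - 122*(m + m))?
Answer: 53215/243 ≈ 218.99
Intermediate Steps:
j(m) = 1699/243 (j(m) = 7 + (m + m)/(m - 122*(m + m)) = 7 + (2*m)/(m - 244*m) = 7 + (2*m)/((-243*m)) = 7 + (2*m)*(-1/(243*m)) = 7 - 2/243 = 1699/243)
j(156) + o(212) = 1699/243 + 212 = 53215/243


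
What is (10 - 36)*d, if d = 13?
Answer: -338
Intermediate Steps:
(10 - 36)*d = (10 - 36)*13 = -26*13 = -338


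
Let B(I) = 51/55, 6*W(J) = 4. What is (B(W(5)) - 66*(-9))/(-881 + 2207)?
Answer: 839/1870 ≈ 0.44866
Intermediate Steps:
W(J) = 2/3 (W(J) = (1/6)*4 = 2/3)
B(I) = 51/55 (B(I) = 51*(1/55) = 51/55)
(B(W(5)) - 66*(-9))/(-881 + 2207) = (51/55 - 66*(-9))/(-881 + 2207) = (51/55 + 594)/1326 = (32721/55)*(1/1326) = 839/1870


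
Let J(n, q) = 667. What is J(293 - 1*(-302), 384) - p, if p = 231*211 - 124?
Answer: -47950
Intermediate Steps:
p = 48617 (p = 48741 - 124 = 48617)
J(293 - 1*(-302), 384) - p = 667 - 1*48617 = 667 - 48617 = -47950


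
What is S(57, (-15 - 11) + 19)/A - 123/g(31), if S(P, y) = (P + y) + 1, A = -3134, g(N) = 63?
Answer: -129565/65814 ≈ -1.9687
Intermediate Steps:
S(P, y) = 1 + P + y
S(57, (-15 - 11) + 19)/A - 123/g(31) = (1 + 57 + ((-15 - 11) + 19))/(-3134) - 123/63 = (1 + 57 + (-26 + 19))*(-1/3134) - 123*1/63 = (1 + 57 - 7)*(-1/3134) - 41/21 = 51*(-1/3134) - 41/21 = -51/3134 - 41/21 = -129565/65814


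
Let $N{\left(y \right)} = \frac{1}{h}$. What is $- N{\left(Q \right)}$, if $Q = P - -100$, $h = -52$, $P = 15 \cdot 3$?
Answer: $\frac{1}{52} \approx 0.019231$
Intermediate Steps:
$P = 45$
$Q = 145$ ($Q = 45 - -100 = 45 + 100 = 145$)
$N{\left(y \right)} = - \frac{1}{52}$ ($N{\left(y \right)} = \frac{1}{-52} = - \frac{1}{52}$)
$- N{\left(Q \right)} = \left(-1\right) \left(- \frac{1}{52}\right) = \frac{1}{52}$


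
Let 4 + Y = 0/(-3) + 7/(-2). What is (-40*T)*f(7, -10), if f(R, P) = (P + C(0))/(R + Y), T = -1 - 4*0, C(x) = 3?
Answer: 560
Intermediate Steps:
Y = -15/2 (Y = -4 + (0/(-3) + 7/(-2)) = -4 + (0*(-⅓) + 7*(-½)) = -4 + (0 - 7/2) = -4 - 7/2 = -15/2 ≈ -7.5000)
T = -1 (T = -1 + 0 = -1)
f(R, P) = (3 + P)/(-15/2 + R) (f(R, P) = (P + 3)/(R - 15/2) = (3 + P)/(-15/2 + R))
(-40*T)*f(7, -10) = (-40*(-1))*(2*(3 - 10)/(-15 + 2*7)) = 40*(2*(-7)/(-15 + 14)) = 40*(2*(-7)/(-1)) = 40*(2*(-1)*(-7)) = 40*14 = 560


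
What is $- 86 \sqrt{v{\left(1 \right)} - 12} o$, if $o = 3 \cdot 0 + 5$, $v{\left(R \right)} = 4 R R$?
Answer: $- 860 i \sqrt{2} \approx - 1216.2 i$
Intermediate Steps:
$v{\left(R \right)} = 4 R^{2}$
$o = 5$ ($o = 0 + 5 = 5$)
$- 86 \sqrt{v{\left(1 \right)} - 12} o = - 86 \sqrt{4 \cdot 1^{2} - 12} \cdot 5 = - 86 \sqrt{4 \cdot 1 - 12} \cdot 5 = - 86 \sqrt{4 - 12} \cdot 5 = - 86 \sqrt{-8} \cdot 5 = - 86 \cdot 2 i \sqrt{2} \cdot 5 = - 172 i \sqrt{2} \cdot 5 = - 860 i \sqrt{2}$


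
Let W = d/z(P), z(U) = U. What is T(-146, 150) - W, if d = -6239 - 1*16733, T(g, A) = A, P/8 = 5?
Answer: 7243/10 ≈ 724.30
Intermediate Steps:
P = 40 (P = 8*5 = 40)
d = -22972 (d = -6239 - 16733 = -22972)
W = -5743/10 (W = -22972/40 = -22972*1/40 = -5743/10 ≈ -574.30)
T(-146, 150) - W = 150 - 1*(-5743/10) = 150 + 5743/10 = 7243/10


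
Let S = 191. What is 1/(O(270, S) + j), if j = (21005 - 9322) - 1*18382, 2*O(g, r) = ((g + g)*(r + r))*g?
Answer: 1/27841101 ≈ 3.5918e-8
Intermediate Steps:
O(g, r) = 2*r*g**2 (O(g, r) = (((g + g)*(r + r))*g)/2 = (((2*g)*(2*r))*g)/2 = ((4*g*r)*g)/2 = (4*r*g**2)/2 = 2*r*g**2)
j = -6699 (j = 11683 - 18382 = -6699)
1/(O(270, S) + j) = 1/(2*191*270**2 - 6699) = 1/(2*191*72900 - 6699) = 1/(27847800 - 6699) = 1/27841101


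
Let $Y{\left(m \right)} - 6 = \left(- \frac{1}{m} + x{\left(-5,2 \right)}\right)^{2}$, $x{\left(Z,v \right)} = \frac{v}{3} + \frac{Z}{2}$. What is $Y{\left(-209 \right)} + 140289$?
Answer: $\frac{220621390069}{1572516} \approx 1.403 \cdot 10^{5}$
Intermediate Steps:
$x{\left(Z,v \right)} = \frac{Z}{2} + \frac{v}{3}$ ($x{\left(Z,v \right)} = v \frac{1}{3} + Z \frac{1}{2} = \frac{v}{3} + \frac{Z}{2} = \frac{Z}{2} + \frac{v}{3}$)
$Y{\left(m \right)} = 6 + \left(- \frac{11}{6} - \frac{1}{m}\right)^{2}$ ($Y{\left(m \right)} = 6 + \left(- \frac{1}{m} + \left(\frac{1}{2} \left(-5\right) + \frac{1}{3} \cdot 2\right)\right)^{2} = 6 + \left(- \frac{1}{m} + \left(- \frac{5}{2} + \frac{2}{3}\right)\right)^{2} = 6 + \left(- \frac{1}{m} - \frac{11}{6}\right)^{2} = 6 + \left(- \frac{11}{6} - \frac{1}{m}\right)^{2}$)
$Y{\left(-209 \right)} + 140289 = \left(\frac{337}{36} + \frac{1}{43681} + \frac{11}{3 \left(-209\right)}\right) + 140289 = \left(\frac{337}{36} + \frac{1}{43681} + \frac{11}{3} \left(- \frac{1}{209}\right)\right) + 140289 = \left(\frac{337}{36} + \frac{1}{43681} - \frac{1}{57}\right) + 140289 = \frac{14692945}{1572516} + 140289 = \frac{220621390069}{1572516}$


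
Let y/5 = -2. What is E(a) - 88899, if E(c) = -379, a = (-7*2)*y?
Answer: -89278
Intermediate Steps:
y = -10 (y = 5*(-2) = -10)
a = 140 (a = -7*2*(-10) = -14*(-10) = 140)
E(a) - 88899 = -379 - 88899 = -89278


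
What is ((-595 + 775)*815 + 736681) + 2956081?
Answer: 3839462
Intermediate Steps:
((-595 + 775)*815 + 736681) + 2956081 = (180*815 + 736681) + 2956081 = (146700 + 736681) + 2956081 = 883381 + 2956081 = 3839462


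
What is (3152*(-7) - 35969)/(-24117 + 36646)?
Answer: -58033/12529 ≈ -4.6319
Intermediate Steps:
(3152*(-7) - 35969)/(-24117 + 36646) = (-22064 - 35969)/12529 = -58033*1/12529 = -58033/12529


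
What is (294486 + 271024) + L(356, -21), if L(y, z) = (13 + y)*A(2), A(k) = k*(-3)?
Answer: 563296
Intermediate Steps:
A(k) = -3*k
L(y, z) = -78 - 6*y (L(y, z) = (13 + y)*(-3*2) = (13 + y)*(-6) = -78 - 6*y)
(294486 + 271024) + L(356, -21) = (294486 + 271024) + (-78 - 6*356) = 565510 + (-78 - 2136) = 565510 - 2214 = 563296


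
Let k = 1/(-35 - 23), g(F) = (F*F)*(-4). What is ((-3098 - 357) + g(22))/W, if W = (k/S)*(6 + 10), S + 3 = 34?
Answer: 4846509/8 ≈ 6.0581e+5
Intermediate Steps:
S = 31 (S = -3 + 34 = 31)
g(F) = -4*F**2 (g(F) = F**2*(-4) = -4*F**2)
k = -1/58 (k = 1/(-58) = -1/58 ≈ -0.017241)
W = -8/899 (W = (-1/58/31)*(6 + 10) = -1/58*1/31*16 = -1/1798*16 = -8/899 ≈ -0.0088988)
((-3098 - 357) + g(22))/W = ((-3098 - 357) - 4*22**2)/(-8/899) = (-3455 - 4*484)*(-899/8) = (-3455 - 1936)*(-899/8) = -5391*(-899/8) = 4846509/8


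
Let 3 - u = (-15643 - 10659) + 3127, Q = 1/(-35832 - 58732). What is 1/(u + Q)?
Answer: 94564/2191804391 ≈ 4.3144e-5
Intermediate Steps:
Q = -1/94564 (Q = 1/(-94564) = -1/94564 ≈ -1.0575e-5)
u = 23178 (u = 3 - ((-15643 - 10659) + 3127) = 3 - (-26302 + 3127) = 3 - 1*(-23175) = 3 + 23175 = 23178)
1/(u + Q) = 1/(23178 - 1/94564) = 1/(2191804391/94564) = 94564/2191804391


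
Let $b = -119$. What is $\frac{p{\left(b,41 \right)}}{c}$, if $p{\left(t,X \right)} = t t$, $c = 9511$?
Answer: $\frac{14161}{9511} \approx 1.4889$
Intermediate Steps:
$p{\left(t,X \right)} = t^{2}$
$\frac{p{\left(b,41 \right)}}{c} = \frac{\left(-119\right)^{2}}{9511} = 14161 \cdot \frac{1}{9511} = \frac{14161}{9511}$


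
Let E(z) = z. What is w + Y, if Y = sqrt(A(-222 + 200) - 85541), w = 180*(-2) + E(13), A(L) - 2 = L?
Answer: -347 + I*sqrt(85561) ≈ -347.0 + 292.51*I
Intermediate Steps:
A(L) = 2 + L
w = -347 (w = 180*(-2) + 13 = -360 + 13 = -347)
Y = I*sqrt(85561) (Y = sqrt((2 + (-222 + 200)) - 85541) = sqrt((2 - 22) - 85541) = sqrt(-20 - 85541) = sqrt(-85561) = I*sqrt(85561) ≈ 292.51*I)
w + Y = -347 + I*sqrt(85561)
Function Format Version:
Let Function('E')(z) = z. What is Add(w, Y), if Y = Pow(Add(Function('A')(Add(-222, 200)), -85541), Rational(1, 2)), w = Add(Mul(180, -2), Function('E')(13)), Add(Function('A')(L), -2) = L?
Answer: Add(-347, Mul(I, Pow(85561, Rational(1, 2)))) ≈ Add(-347.00, Mul(292.51, I))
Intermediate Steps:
Function('A')(L) = Add(2, L)
w = -347 (w = Add(Mul(180, -2), 13) = Add(-360, 13) = -347)
Y = Mul(I, Pow(85561, Rational(1, 2))) (Y = Pow(Add(Add(2, Add(-222, 200)), -85541), Rational(1, 2)) = Pow(Add(Add(2, -22), -85541), Rational(1, 2)) = Pow(Add(-20, -85541), Rational(1, 2)) = Pow(-85561, Rational(1, 2)) = Mul(I, Pow(85561, Rational(1, 2))) ≈ Mul(292.51, I))
Add(w, Y) = Add(-347, Mul(I, Pow(85561, Rational(1, 2))))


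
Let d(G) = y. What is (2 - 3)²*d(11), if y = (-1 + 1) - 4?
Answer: -4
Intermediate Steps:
y = -4 (y = 0 - 4 = -4)
d(G) = -4
(2 - 3)²*d(11) = (2 - 3)²*(-4) = (-1)²*(-4) = 1*(-4) = -4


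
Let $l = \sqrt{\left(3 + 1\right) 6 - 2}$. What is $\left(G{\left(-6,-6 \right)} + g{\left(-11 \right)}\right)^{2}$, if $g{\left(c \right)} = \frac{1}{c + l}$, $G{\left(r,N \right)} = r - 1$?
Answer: $\frac{45058}{891} + \frac{128 \sqrt{22}}{891} \approx 51.244$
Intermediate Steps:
$G{\left(r,N \right)} = -1 + r$ ($G{\left(r,N \right)} = r - 1 = -1 + r$)
$l = \sqrt{22}$ ($l = \sqrt{4 \cdot 6 - 2} = \sqrt{24 - 2} = \sqrt{22} \approx 4.6904$)
$g{\left(c \right)} = \frac{1}{c + \sqrt{22}}$
$\left(G{\left(-6,-6 \right)} + g{\left(-11 \right)}\right)^{2} = \left(\left(-1 - 6\right) + \frac{1}{-11 + \sqrt{22}}\right)^{2} = \left(-7 + \frac{1}{-11 + \sqrt{22}}\right)^{2}$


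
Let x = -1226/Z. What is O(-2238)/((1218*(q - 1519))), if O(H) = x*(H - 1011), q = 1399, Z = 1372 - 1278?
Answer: -221293/763280 ≈ -0.28992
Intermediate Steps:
Z = 94
x = -613/47 (x = -1226/94 = -1226*1/94 = -613/47 ≈ -13.043)
O(H) = 619743/47 - 613*H/47 (O(H) = -613*(H - 1011)/47 = -613*(-1011 + H)/47 = 619743/47 - 613*H/47)
O(-2238)/((1218*(q - 1519))) = (619743/47 - 613/47*(-2238))/((1218*(1399 - 1519))) = (619743/47 + 1371894/47)/((1218*(-120))) = (1991637/47)/(-146160) = (1991637/47)*(-1/146160) = -221293/763280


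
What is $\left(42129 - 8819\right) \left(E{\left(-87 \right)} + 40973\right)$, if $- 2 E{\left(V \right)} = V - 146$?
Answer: $1368691245$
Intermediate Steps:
$E{\left(V \right)} = 73 - \frac{V}{2}$ ($E{\left(V \right)} = - \frac{V - 146}{2} = - \frac{-146 + V}{2} = 73 - \frac{V}{2}$)
$\left(42129 - 8819\right) \left(E{\left(-87 \right)} + 40973\right) = \left(42129 - 8819\right) \left(\left(73 - - \frac{87}{2}\right) + 40973\right) = 33310 \left(\left(73 + \frac{87}{2}\right) + 40973\right) = 33310 \left(\frac{233}{2} + 40973\right) = 33310 \cdot \frac{82179}{2} = 1368691245$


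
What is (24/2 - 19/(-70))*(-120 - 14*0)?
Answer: -10308/7 ≈ -1472.6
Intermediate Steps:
(24/2 - 19/(-70))*(-120 - 14*0) = (24*(½) - 19*(-1/70))*(-120 + 0) = (12 + 19/70)*(-120) = (859/70)*(-120) = -10308/7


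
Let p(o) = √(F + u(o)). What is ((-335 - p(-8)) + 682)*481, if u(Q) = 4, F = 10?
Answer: 166907 - 481*√14 ≈ 1.6511e+5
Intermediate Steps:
p(o) = √14 (p(o) = √(10 + 4) = √14)
((-335 - p(-8)) + 682)*481 = ((-335 - √14) + 682)*481 = (347 - √14)*481 = 166907 - 481*√14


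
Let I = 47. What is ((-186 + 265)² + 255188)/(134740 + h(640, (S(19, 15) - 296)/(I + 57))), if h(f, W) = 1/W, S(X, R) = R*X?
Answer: 958573/494012 ≈ 1.9404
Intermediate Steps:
((-186 + 265)² + 255188)/(134740 + h(640, (S(19, 15) - 296)/(I + 57))) = ((-186 + 265)² + 255188)/(134740 + 1/((15*19 - 296)/(47 + 57))) = (79² + 255188)/(134740 + 1/((285 - 296)/104)) = (6241 + 255188)/(134740 + 1/(-11*1/104)) = 261429/(134740 + 1/(-11/104)) = 261429/(134740 - 104/11) = 261429/(1482036/11) = 261429*(11/1482036) = 958573/494012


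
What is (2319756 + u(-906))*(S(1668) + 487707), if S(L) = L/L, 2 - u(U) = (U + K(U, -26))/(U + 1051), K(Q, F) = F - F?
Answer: 164048299389728/145 ≈ 1.1314e+12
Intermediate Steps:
K(Q, F) = 0
u(U) = 2 - U/(1051 + U) (u(U) = 2 - (U + 0)/(U + 1051) = 2 - U/(1051 + U))
S(L) = 1
(2319756 + u(-906))*(S(1668) + 487707) = (2319756 + (2102 - 906)/(1051 - 906))*(1 + 487707) = (2319756 + 1196/145)*487708 = (336365816/145)*487708 = 164048299389728/145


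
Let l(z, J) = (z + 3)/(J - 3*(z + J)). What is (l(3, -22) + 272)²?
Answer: 90744676/1225 ≈ 74077.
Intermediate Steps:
l(z, J) = (3 + z)/(-3*z - 2*J) (l(z, J) = (3 + z)/(J - 3*(J + z)) = (3 + z)/(J + (-3*J - 3*z)) = (3 + z)/(-3*z - 2*J))
(l(3, -22) + 272)² = ((-3 - 1*3)/(2*(-22) + 3*3) + 272)² = ((-3 - 3)/(-44 + 9) + 272)² = (-6/(-35) + 272)² = (-1/35*(-6) + 272)² = (6/35 + 272)² = (9526/35)² = 90744676/1225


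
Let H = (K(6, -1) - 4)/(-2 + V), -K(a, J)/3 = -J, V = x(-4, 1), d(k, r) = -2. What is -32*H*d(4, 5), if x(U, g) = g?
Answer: 448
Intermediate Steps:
V = 1
K(a, J) = 3*J (K(a, J) = -(-3)*J = 3*J)
H = 7 (H = (3*(-1) - 4)/(-2 + 1) = (-3 - 4)/(-1) = -7*(-1) = 7)
-32*H*d(4, 5) = -32*7*(-2) = -32*(-14) = -1*(-448) = 448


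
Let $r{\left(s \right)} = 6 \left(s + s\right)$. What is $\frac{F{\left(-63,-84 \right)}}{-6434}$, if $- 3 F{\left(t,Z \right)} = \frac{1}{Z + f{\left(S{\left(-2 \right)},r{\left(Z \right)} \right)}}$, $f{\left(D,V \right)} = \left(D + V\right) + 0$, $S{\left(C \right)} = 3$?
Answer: $- \frac{1}{21019878} \approx -4.7574 \cdot 10^{-8}$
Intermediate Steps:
$r{\left(s \right)} = 12 s$ ($r{\left(s \right)} = 6 \cdot 2 s = 12 s$)
$f{\left(D,V \right)} = D + V$
$F{\left(t,Z \right)} = - \frac{1}{3 \left(3 + 13 Z\right)}$ ($F{\left(t,Z \right)} = - \frac{1}{3 \left(Z + \left(3 + 12 Z\right)\right)} = - \frac{1}{3 \left(3 + 13 Z\right)}$)
$\frac{F{\left(-63,-84 \right)}}{-6434} = \frac{\left(-1\right) \frac{1}{9 + 39 \left(-84\right)}}{-6434} = - \frac{1}{9 - 3276} \left(- \frac{1}{6434}\right) = - \frac{1}{-3267} \left(- \frac{1}{6434}\right) = \left(-1\right) \left(- \frac{1}{3267}\right) \left(- \frac{1}{6434}\right) = \frac{1}{3267} \left(- \frac{1}{6434}\right) = - \frac{1}{21019878}$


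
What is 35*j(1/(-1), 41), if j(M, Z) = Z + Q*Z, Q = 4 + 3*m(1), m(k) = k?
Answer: 11480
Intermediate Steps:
Q = 7 (Q = 4 + 3*1 = 4 + 3 = 7)
j(M, Z) = 8*Z (j(M, Z) = Z + 7*Z = 8*Z)
35*j(1/(-1), 41) = 35*(8*41) = 35*328 = 11480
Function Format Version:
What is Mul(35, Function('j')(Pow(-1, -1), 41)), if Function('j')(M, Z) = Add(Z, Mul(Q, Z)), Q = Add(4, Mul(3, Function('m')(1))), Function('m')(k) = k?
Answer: 11480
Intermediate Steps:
Q = 7 (Q = Add(4, Mul(3, 1)) = Add(4, 3) = 7)
Function('j')(M, Z) = Mul(8, Z) (Function('j')(M, Z) = Add(Z, Mul(7, Z)) = Mul(8, Z))
Mul(35, Function('j')(Pow(-1, -1), 41)) = Mul(35, Mul(8, 41)) = Mul(35, 328) = 11480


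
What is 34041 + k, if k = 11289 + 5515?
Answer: 50845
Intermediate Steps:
k = 16804
34041 + k = 34041 + 16804 = 50845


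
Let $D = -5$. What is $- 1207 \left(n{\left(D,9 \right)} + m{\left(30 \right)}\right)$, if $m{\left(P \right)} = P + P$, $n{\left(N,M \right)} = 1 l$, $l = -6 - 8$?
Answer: $-55522$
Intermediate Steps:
$l = -14$ ($l = -6 - 8 = -14$)
$n{\left(N,M \right)} = -14$ ($n{\left(N,M \right)} = 1 \left(-14\right) = -14$)
$m{\left(P \right)} = 2 P$
$- 1207 \left(n{\left(D,9 \right)} + m{\left(30 \right)}\right) = - 1207 \left(-14 + 2 \cdot 30\right) = - 1207 \left(-14 + 60\right) = \left(-1207\right) 46 = -55522$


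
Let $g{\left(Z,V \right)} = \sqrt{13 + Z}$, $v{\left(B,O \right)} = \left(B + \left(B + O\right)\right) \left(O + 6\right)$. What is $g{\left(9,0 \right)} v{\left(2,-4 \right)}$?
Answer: $0$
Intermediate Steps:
$v{\left(B,O \right)} = \left(6 + O\right) \left(O + 2 B\right)$ ($v{\left(B,O \right)} = \left(O + 2 B\right) \left(6 + O\right) = \left(6 + O\right) \left(O + 2 B\right)$)
$g{\left(9,0 \right)} v{\left(2,-4 \right)} = \sqrt{13 + 9} \left(\left(-4\right)^{2} + 6 \left(-4\right) + 12 \cdot 2 + 2 \cdot 2 \left(-4\right)\right) = \sqrt{22} \left(16 - 24 + 24 - 16\right) = \sqrt{22} \cdot 0 = 0$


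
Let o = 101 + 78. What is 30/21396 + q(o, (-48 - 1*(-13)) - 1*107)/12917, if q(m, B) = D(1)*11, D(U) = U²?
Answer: 103811/46062022 ≈ 0.0022537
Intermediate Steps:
o = 179
q(m, B) = 11 (q(m, B) = 1²*11 = 1*11 = 11)
30/21396 + q(o, (-48 - 1*(-13)) - 1*107)/12917 = 30/21396 + 11/12917 = 30*(1/21396) + 11*(1/12917) = 5/3566 + 11/12917 = 103811/46062022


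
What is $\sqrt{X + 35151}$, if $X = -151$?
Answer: $50 \sqrt{14} \approx 187.08$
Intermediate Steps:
$\sqrt{X + 35151} = \sqrt{-151 + 35151} = \sqrt{35000} = 50 \sqrt{14}$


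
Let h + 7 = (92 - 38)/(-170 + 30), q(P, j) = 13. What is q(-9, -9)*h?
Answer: -6721/70 ≈ -96.014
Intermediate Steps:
h = -517/70 (h = -7 + (92 - 38)/(-170 + 30) = -7 + 54/(-140) = -7 + 54*(-1/140) = -7 - 27/70 = -517/70 ≈ -7.3857)
q(-9, -9)*h = 13*(-517/70) = -6721/70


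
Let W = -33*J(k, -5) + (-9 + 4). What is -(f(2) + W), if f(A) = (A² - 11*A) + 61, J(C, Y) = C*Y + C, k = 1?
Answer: -170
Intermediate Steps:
J(C, Y) = C + C*Y
W = 127 (W = -33*(1 - 5) + (-9 + 4) = -33*(-4) - 5 = 132 - 5 = 127)
f(A) = 61 + A² - 11*A
-(f(2) + W) = -((61 + 2² - 11*2) + 127) = -((61 + 4 - 22) + 127) = -(43 + 127) = -1*170 = -170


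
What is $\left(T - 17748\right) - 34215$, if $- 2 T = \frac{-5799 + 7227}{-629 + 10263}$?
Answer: $- \frac{250306128}{4817} \approx -51963.0$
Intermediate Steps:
$T = - \frac{357}{4817}$ ($T = - \frac{\left(-5799 + 7227\right) \frac{1}{-629 + 10263}}{2} = - \frac{1428 \cdot \frac{1}{9634}}{2} = \left(- \frac{1}{2}\right) \frac{714}{4817} = - \frac{357}{4817} \approx -0.074113$)
$\left(T - 17748\right) - 34215 = \left(- \frac{357}{4817} - 17748\right) - 34215 = - \frac{85492473}{4817} - 34215 = - \frac{250306128}{4817}$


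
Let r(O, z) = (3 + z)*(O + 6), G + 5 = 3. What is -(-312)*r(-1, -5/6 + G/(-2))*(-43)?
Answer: -212420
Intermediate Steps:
G = -2 (G = -5 + 3 = -2)
r(O, z) = (3 + z)*(6 + O)
-(-312)*r(-1, -5/6 + G/(-2))*(-43) = -(-312)*(18 + 3*(-1) + 6*(-5/6 - 2/(-2)) - (-5/6 - 2/(-2)))*(-43) = -(-312)*(18 - 3 + 6*(-5*⅙ - 2*(-½)) - (-5*⅙ - 2*(-½)))*(-43) = -(-312)*(18 - 3 + 6*(-⅚ + 1) - (-⅚ + 1))*(-43) = -(-312)*(18 - 3 + 6*(⅙) - 1*⅙)*(-43) = -(-312)*(18 - 3 + 1 - ⅙)*(-43) = -(-312)*95/6*(-43) = -39*(-380/3)*(-43) = 4940*(-43) = -212420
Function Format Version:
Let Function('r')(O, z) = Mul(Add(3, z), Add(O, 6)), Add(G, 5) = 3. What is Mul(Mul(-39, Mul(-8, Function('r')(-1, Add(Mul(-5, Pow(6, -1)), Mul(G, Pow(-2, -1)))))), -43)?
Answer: -212420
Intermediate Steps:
G = -2 (G = Add(-5, 3) = -2)
Function('r')(O, z) = Mul(Add(3, z), Add(6, O))
Mul(Mul(-39, Mul(-8, Function('r')(-1, Add(Mul(-5, Pow(6, -1)), Mul(G, Pow(-2, -1)))))), -43) = Mul(Mul(-39, Mul(-8, Add(18, Mul(3, -1), Mul(6, Add(Mul(-5, Pow(6, -1)), Mul(-2, Pow(-2, -1)))), Mul(-1, Add(Mul(-5, Pow(6, -1)), Mul(-2, Pow(-2, -1))))))), -43) = Mul(Mul(-39, Mul(-8, Add(18, -3, Mul(6, Add(Mul(-5, Rational(1, 6)), Mul(-2, Rational(-1, 2)))), Mul(-1, Add(Mul(-5, Rational(1, 6)), Mul(-2, Rational(-1, 2))))))), -43) = Mul(Mul(-39, Mul(-8, Add(18, -3, Mul(6, Add(Rational(-5, 6), 1)), Mul(-1, Add(Rational(-5, 6), 1))))), -43) = Mul(Mul(-39, Mul(-8, Add(18, -3, Mul(6, Rational(1, 6)), Mul(-1, Rational(1, 6))))), -43) = Mul(Mul(-39, Mul(-8, Add(18, -3, 1, Rational(-1, 6)))), -43) = Mul(Mul(-39, Mul(-8, Rational(95, 6))), -43) = Mul(Mul(-39, Rational(-380, 3)), -43) = Mul(4940, -43) = -212420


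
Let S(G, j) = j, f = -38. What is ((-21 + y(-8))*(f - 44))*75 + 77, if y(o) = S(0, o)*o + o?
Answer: -215173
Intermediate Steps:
y(o) = o + o**2 (y(o) = o*o + o = o**2 + o = o + o**2)
((-21 + y(-8))*(f - 44))*75 + 77 = ((-21 - 8*(1 - 8))*(-38 - 44))*75 + 77 = ((-21 - 8*(-7))*(-82))*75 + 77 = ((-21 + 56)*(-82))*75 + 77 = (35*(-82))*75 + 77 = -2870*75 + 77 = -215250 + 77 = -215173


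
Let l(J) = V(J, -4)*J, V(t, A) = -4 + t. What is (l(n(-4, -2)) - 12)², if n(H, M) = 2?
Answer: 256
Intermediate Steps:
l(J) = J*(-4 + J) (l(J) = (-4 + J)*J = J*(-4 + J))
(l(n(-4, -2)) - 12)² = (2*(-4 + 2) - 12)² = (2*(-2) - 12)² = (-4 - 12)² = (-16)² = 256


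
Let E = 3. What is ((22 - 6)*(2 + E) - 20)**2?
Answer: 3600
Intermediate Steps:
((22 - 6)*(2 + E) - 20)**2 = ((22 - 6)*(2 + 3) - 20)**2 = (16*5 - 20)**2 = (80 - 20)**2 = 60**2 = 3600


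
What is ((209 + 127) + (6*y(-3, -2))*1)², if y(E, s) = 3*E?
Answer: 79524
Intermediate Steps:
((209 + 127) + (6*y(-3, -2))*1)² = ((209 + 127) + (6*(3*(-3)))*1)² = (336 + (6*(-9))*1)² = (336 - 54*1)² = (336 - 54)² = 282² = 79524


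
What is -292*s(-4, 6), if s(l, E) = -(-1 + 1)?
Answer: 0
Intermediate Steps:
s(l, E) = 0 (s(l, E) = -1*0 = 0)
-292*s(-4, 6) = -292*0 = 0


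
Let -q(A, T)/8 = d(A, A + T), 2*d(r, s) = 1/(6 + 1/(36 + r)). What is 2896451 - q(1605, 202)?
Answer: 28521359561/9847 ≈ 2.8965e+6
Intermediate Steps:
d(r, s) = 1/(2*(6 + 1/(36 + r)))
q(A, T) = -4*(36 + A)/(217 + 6*A)
2896451 - q(1605, 202) = 2896451 - 4*(-36 - 1*1605)/(217 + 6*1605) = 2896451 - 4*(-36 - 1605)/(217 + 9630) = 2896451 - 4*(-1641)/9847 = 2896451 - 1*(-6564/9847) = 2896451 + 6564/9847 = 28521359561/9847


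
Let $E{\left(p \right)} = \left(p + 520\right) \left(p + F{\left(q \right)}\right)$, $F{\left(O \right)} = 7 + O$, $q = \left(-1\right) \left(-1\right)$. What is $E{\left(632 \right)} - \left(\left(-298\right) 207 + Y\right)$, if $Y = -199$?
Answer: $799165$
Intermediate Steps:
$q = 1$
$E{\left(p \right)} = \left(8 + p\right) \left(520 + p\right)$ ($E{\left(p \right)} = \left(p + 520\right) \left(p + \left(7 + 1\right)\right) = \left(520 + p\right) \left(p + 8\right) = \left(520 + p\right) \left(8 + p\right) = \left(8 + p\right) \left(520 + p\right)$)
$E{\left(632 \right)} - \left(\left(-298\right) 207 + Y\right) = \left(4160 + 632^{2} + 528 \cdot 632\right) - \left(\left(-298\right) 207 - 199\right) = \left(4160 + 399424 + 333696\right) - \left(-61686 - 199\right) = 737280 - -61885 = 737280 + 61885 = 799165$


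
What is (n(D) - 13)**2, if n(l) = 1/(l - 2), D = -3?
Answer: 4356/25 ≈ 174.24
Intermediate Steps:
n(l) = 1/(-2 + l)
(n(D) - 13)**2 = (1/(-2 - 3) - 13)**2 = (1/(-5) - 13)**2 = (-1/5 - 13)**2 = (-66/5)**2 = 4356/25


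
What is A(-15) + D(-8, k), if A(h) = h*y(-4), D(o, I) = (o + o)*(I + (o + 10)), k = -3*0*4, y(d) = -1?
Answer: -17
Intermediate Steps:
k = 0 (k = 0*4 = 0)
D(o, I) = 2*o*(10 + I + o) (D(o, I) = (2*o)*(I + (10 + o)) = (2*o)*(10 + I + o) = 2*o*(10 + I + o))
A(h) = -h (A(h) = h*(-1) = -h)
A(-15) + D(-8, k) = -1*(-15) + 2*(-8)*(10 + 0 - 8) = 15 + 2*(-8)*2 = 15 - 32 = -17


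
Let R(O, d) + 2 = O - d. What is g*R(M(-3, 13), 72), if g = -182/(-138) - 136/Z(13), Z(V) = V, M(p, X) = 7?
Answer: 549467/897 ≈ 612.56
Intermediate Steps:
R(O, d) = -2 + O - d (R(O, d) = -2 + (O - d) = -2 + O - d)
g = -8201/897 (g = -182/(-138) - 136/13 = -182*(-1/138) - 136*1/13 = 91/69 - 136/13 = -8201/897 ≈ -9.1427)
g*R(M(-3, 13), 72) = -8201*(-2 + 7 - 1*72)/897 = -8201*(-2 + 7 - 72)/897 = -8201/897*(-67) = 549467/897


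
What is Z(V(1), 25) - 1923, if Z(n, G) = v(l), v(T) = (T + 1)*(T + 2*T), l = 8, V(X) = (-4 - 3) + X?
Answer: -1707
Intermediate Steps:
V(X) = -7 + X
v(T) = 3*T*(1 + T) (v(T) = (1 + T)*(3*T) = 3*T*(1 + T))
Z(n, G) = 216 (Z(n, G) = 3*8*(1 + 8) = 3*8*9 = 216)
Z(V(1), 25) - 1923 = 216 - 1923 = -1707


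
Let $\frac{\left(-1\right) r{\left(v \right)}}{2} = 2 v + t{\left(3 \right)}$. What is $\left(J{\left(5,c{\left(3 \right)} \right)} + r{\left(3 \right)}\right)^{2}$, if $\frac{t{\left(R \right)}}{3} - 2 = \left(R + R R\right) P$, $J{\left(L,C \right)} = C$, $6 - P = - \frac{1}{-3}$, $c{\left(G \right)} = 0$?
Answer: $186624$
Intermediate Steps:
$P = \frac{17}{3}$ ($P = 6 - - \frac{1}{-3} = 6 - \left(-1\right) \left(- \frac{1}{3}\right) = 6 - \frac{1}{3} = \frac{17}{3} \approx 5.6667$)
$t{\left(R \right)} = 6 + 17 R + 17 R^{2}$ ($t{\left(R \right)} = 6 + 3 \left(R + R R\right) \frac{17}{3} = 6 + 3 \left(R + R^{2}\right) \frac{17}{3} = 6 + 3 \left(\frac{17 R}{3} + \frac{17 R^{2}}{3}\right) = 6 + \left(17 R + 17 R^{2}\right) = 6 + 17 R + 17 R^{2}$)
$r{\left(v \right)} = -420 - 4 v$ ($r{\left(v \right)} = - 2 \left(2 v + \left(6 + 17 \cdot 3 + 17 \cdot 3^{2}\right)\right) = - 2 \left(2 v + \left(6 + 51 + 17 \cdot 9\right)\right) = - 2 \left(2 v + \left(6 + 51 + 153\right)\right) = - 2 \left(2 v + 210\right) = - 2 \left(210 + 2 v\right) = -420 - 4 v$)
$\left(J{\left(5,c{\left(3 \right)} \right)} + r{\left(3 \right)}\right)^{2} = \left(0 - 432\right)^{2} = \left(-432\right)^{2} = 186624$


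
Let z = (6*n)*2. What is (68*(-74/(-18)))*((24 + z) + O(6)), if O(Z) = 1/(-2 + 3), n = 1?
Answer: 93092/9 ≈ 10344.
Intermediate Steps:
z = 12 (z = (6*1)*2 = 6*2 = 12)
O(Z) = 1 (O(Z) = 1/1 = 1)
(68*(-74/(-18)))*((24 + z) + O(6)) = (68*(-74/(-18)))*((24 + 12) + 1) = (68*(-74*(-1/18)))*(36 + 1) = (68*(37/9))*37 = (2516/9)*37 = 93092/9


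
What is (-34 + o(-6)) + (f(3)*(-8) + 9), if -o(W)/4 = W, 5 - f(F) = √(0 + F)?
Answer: -41 + 8*√3 ≈ -27.144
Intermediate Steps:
f(F) = 5 - √F (f(F) = 5 - √(0 + F) = 5 - √F)
o(W) = -4*W
(-34 + o(-6)) + (f(3)*(-8) + 9) = (-34 - 4*(-6)) + ((5 - √3)*(-8) + 9) = (-34 + 24) + ((-40 + 8*√3) + 9) = -10 + (-31 + 8*√3) = -41 + 8*√3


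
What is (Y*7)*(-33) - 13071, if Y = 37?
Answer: -21618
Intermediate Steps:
(Y*7)*(-33) - 13071 = (37*7)*(-33) - 13071 = 259*(-33) - 13071 = -8547 - 13071 = -21618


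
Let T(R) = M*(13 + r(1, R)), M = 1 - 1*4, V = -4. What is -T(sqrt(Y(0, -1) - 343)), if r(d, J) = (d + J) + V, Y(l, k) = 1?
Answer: 30 + 9*I*sqrt(38) ≈ 30.0 + 55.48*I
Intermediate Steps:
r(d, J) = -4 + J + d (r(d, J) = (d + J) - 4 = (J + d) - 4 = -4 + J + d)
M = -3 (M = 1 - 4 = -3)
T(R) = -30 - 3*R (T(R) = -3*(13 + (-4 + R + 1)) = -3*(13 + (-3 + R)) = -3*(10 + R) = -30 - 3*R)
-T(sqrt(Y(0, -1) - 343)) = -(-30 - 3*sqrt(1 - 343)) = -(-30 - 9*I*sqrt(38)) = 30 + 9*I*sqrt(38)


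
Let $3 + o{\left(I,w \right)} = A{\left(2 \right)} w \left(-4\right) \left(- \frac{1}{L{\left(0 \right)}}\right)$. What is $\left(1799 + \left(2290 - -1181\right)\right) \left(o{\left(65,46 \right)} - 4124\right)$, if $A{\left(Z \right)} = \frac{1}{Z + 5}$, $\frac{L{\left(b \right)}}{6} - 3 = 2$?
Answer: $- \frac{456638122}{21} \approx -2.1745 \cdot 10^{7}$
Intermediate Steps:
$L{\left(b \right)} = 30$ ($L{\left(b \right)} = 18 + 6 \cdot 2 = 18 + 12 = 30$)
$A{\left(Z \right)} = \frac{1}{5 + Z}$
$o{\left(I,w \right)} = -3 + \frac{2 w}{105}$ ($o{\left(I,w \right)} = -3 + \frac{w \left(-4\right)}{5 + 2} \left(- \frac{1}{30}\right) = -3 + \frac{\left(-4\right) w}{7} \left(\left(-1\right) \frac{1}{30}\right) = -3 + \frac{\left(-4\right) w}{7} \left(- \frac{1}{30}\right) = -3 + - \frac{4 w}{7} \left(- \frac{1}{30}\right) = -3 + \frac{2 w}{105}$)
$\left(1799 + \left(2290 - -1181\right)\right) \left(o{\left(65,46 \right)} - 4124\right) = \left(1799 + \left(2290 - -1181\right)\right) \left(\left(-3 + \frac{2}{105} \cdot 46\right) - 4124\right) = \left(1799 + \left(2290 + 1181\right)\right) \left(\left(-3 + \frac{92}{105}\right) - 4124\right) = \left(1799 + 3471\right) \left(- \frac{223}{105} - 4124\right) = 5270 \left(- \frac{433243}{105}\right) = - \frac{456638122}{21}$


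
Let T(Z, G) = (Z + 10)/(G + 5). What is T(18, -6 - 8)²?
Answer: 784/81 ≈ 9.6790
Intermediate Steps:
T(Z, G) = (10 + Z)/(5 + G)
T(18, -6 - 8)² = ((10 + 18)/(5 + (-6 - 8)))² = (28/(5 - 14))² = (28/(-9))² = (-⅑*28)² = (-28/9)² = 784/81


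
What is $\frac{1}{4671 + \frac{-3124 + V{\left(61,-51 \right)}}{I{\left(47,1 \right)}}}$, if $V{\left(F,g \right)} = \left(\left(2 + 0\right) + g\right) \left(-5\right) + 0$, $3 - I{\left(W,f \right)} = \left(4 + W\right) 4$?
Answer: $\frac{201}{941750} \approx 0.00021343$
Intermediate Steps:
$I{\left(W,f \right)} = -13 - 4 W$ ($I{\left(W,f \right)} = 3 - \left(4 + W\right) 4 = 3 - \left(16 + 4 W\right) = -13 - 4 W$)
$V{\left(F,g \right)} = -10 - 5 g$ ($V{\left(F,g \right)} = \left(2 + g\right) \left(-5\right) + 0 = \left(-10 - 5 g\right) + 0 = -10 - 5 g$)
$\frac{1}{4671 + \frac{-3124 + V{\left(61,-51 \right)}}{I{\left(47,1 \right)}}} = \frac{1}{4671 + \frac{-3124 - -245}{-13 - 188}} = \frac{1}{4671 + \frac{-3124 + \left(-10 + 255\right)}{-13 - 188}} = \frac{1}{4671 + \frac{-3124 + 245}{-201}} = \frac{1}{4671 - - \frac{2879}{201}} = \frac{1}{4671 + \frac{2879}{201}} = \frac{1}{\frac{941750}{201}} = \frac{201}{941750}$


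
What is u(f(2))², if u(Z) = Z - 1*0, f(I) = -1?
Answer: 1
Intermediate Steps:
u(Z) = Z (u(Z) = Z + 0 = Z)
u(f(2))² = (-1)² = 1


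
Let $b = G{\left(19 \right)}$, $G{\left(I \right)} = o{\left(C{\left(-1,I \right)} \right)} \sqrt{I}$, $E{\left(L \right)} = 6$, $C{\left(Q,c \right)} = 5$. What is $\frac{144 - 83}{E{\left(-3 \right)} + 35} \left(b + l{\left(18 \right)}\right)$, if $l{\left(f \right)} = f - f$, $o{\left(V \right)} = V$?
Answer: $\frac{305 \sqrt{19}}{41} \approx 32.426$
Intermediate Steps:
$l{\left(f \right)} = 0$
$G{\left(I \right)} = 5 \sqrt{I}$
$b = 5 \sqrt{19} \approx 21.794$
$\frac{144 - 83}{E{\left(-3 \right)} + 35} \left(b + l{\left(18 \right)}\right) = \frac{144 - 83}{6 + 35} \left(5 \sqrt{19} + 0\right) = \frac{61}{41} \cdot 5 \sqrt{19} = 61 \cdot \frac{1}{41} \cdot 5 \sqrt{19} = \frac{61 \cdot 5 \sqrt{19}}{41} = \frac{305 \sqrt{19}}{41}$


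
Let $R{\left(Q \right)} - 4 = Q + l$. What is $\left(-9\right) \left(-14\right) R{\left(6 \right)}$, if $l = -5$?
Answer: $630$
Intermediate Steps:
$R{\left(Q \right)} = -1 + Q$ ($R{\left(Q \right)} = 4 + \left(Q - 5\right) = 4 + \left(-5 + Q\right) = -1 + Q$)
$\left(-9\right) \left(-14\right) R{\left(6 \right)} = \left(-9\right) \left(-14\right) \left(-1 + 6\right) = 126 \cdot 5 = 630$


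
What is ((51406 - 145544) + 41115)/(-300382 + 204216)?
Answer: 53023/96166 ≈ 0.55137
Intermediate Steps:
((51406 - 145544) + 41115)/(-300382 + 204216) = (-94138 + 41115)/(-96166) = -53023*(-1/96166) = 53023/96166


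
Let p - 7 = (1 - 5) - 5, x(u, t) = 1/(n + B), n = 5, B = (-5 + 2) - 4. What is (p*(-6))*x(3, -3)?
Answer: -6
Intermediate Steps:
B = -7 (B = -3 - 4 = -7)
x(u, t) = -1/2 (x(u, t) = 1/(5 - 7) = 1/(-2) = -1/2)
p = -2 (p = 7 + ((1 - 5) - 5) = 7 + (-4 - 5) = 7 - 9 = -2)
(p*(-6))*x(3, -3) = -2*(-6)*(-1/2) = 12*(-1/2) = -6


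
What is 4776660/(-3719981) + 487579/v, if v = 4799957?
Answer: -21113977987621/17855748840817 ≈ -1.1825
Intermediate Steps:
4776660/(-3719981) + 487579/v = 4776660/(-3719981) + 487579/4799957 = 4776660*(-1/3719981) + 487579*(1/4799957) = -4776660/3719981 + 487579/4799957 = -21113977987621/17855748840817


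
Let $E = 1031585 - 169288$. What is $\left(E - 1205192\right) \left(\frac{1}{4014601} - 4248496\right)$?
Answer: $\frac{5848422705792125025}{4014601} \approx 1.4568 \cdot 10^{12}$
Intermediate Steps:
$E = 862297$ ($E = 1031585 - 169288 = 862297$)
$\left(E - 1205192\right) \left(\frac{1}{4014601} - 4248496\right) = \left(862297 - 1205192\right) \left(\frac{1}{4014601} - 4248496\right) = - 342895 \left(\frac{1}{4014601} - 4248496\right) = \left(-342895\right) \left(- \frac{17056016290095}{4014601}\right) = \frac{5848422705792125025}{4014601}$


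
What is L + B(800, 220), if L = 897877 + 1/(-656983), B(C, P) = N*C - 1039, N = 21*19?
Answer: 798916293353/656983 ≈ 1.2160e+6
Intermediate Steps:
N = 399
B(C, P) = -1039 + 399*C (B(C, P) = 399*C - 1039 = -1039 + 399*C)
L = 589889925090/656983 (L = 897877 - 1/656983 = 589889925090/656983 ≈ 8.9788e+5)
L + B(800, 220) = 589889925090/656983 + (-1039 + 399*800) = 589889925090/656983 + (-1039 + 319200) = 589889925090/656983 + 318161 = 798916293353/656983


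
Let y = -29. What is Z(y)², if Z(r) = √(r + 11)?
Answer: -18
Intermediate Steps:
Z(r) = √(11 + r)
Z(y)² = (√(11 - 29))² = (√(-18))² = (3*I*√2)² = -18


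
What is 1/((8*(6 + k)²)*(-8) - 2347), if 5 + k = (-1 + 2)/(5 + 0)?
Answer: -25/60979 ≈ -0.00040998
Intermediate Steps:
k = -24/5 (k = -5 + (-1 + 2)/(5 + 0) = -5 + 1/5 = -5 + 1*(⅕) = -5 + ⅕ = -24/5 ≈ -4.8000)
1/((8*(6 + k)²)*(-8) - 2347) = 1/((8*(6 - 24/5)²)*(-8) - 2347) = 1/((8*(6/5)²)*(-8) - 2347) = 1/((8*(36/25))*(-8) - 2347) = 1/((288/25)*(-8) - 2347) = 1/(-2304/25 - 2347) = 1/(-60979/25) = -25/60979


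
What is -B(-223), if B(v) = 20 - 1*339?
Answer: 319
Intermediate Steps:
B(v) = -319 (B(v) = 20 - 339 = -319)
-B(-223) = -1*(-319) = 319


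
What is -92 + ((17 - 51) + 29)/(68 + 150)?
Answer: -20061/218 ≈ -92.023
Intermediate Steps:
-92 + ((17 - 51) + 29)/(68 + 150) = -92 + (-34 + 29)/218 = -92 + (1/218)*(-5) = -92 - 5/218 = -20061/218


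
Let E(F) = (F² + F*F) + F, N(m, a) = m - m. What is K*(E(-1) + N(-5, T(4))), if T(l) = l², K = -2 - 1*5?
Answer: -7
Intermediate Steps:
K = -7 (K = -2 - 5 = -7)
N(m, a) = 0
E(F) = F + 2*F² (E(F) = (F² + F²) + F = 2*F² + F = F + 2*F²)
K*(E(-1) + N(-5, T(4))) = -7*(-(1 + 2*(-1)) + 0) = -7*(-(1 - 2) + 0) = -7*(-1*(-1) + 0) = -7*(1 + 0) = -7*1 = -7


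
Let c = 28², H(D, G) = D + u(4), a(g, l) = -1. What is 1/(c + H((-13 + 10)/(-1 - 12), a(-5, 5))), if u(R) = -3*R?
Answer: 13/10039 ≈ 0.0012950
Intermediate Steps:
H(D, G) = -12 + D (H(D, G) = D - 3*4 = D - 12 = -12 + D)
c = 784
1/(c + H((-13 + 10)/(-1 - 12), a(-5, 5))) = 1/(784 + (-12 + (-13 + 10)/(-1 - 12))) = 1/(784 + (-12 - 3/(-13))) = 1/(784 + (-12 - 3*(-1/13))) = 1/(784 + (-12 + 3/13)) = 1/(784 - 153/13) = 1/(10039/13) = 13/10039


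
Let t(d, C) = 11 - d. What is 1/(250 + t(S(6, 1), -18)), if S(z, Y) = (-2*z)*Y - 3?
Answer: 1/276 ≈ 0.0036232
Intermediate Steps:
S(z, Y) = -3 - 2*Y*z (S(z, Y) = -2*Y*z - 3 = -3 - 2*Y*z)
1/(250 + t(S(6, 1), -18)) = 1/(250 + (11 - (-3 - 2*1*6))) = 1/(250 + (11 - (-3 - 12))) = 1/(250 + (11 - 1*(-15))) = 1/(250 + (11 + 15)) = 1/(250 + 26) = 1/276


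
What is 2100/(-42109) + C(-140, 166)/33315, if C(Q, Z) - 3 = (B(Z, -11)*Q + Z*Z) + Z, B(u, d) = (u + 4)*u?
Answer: -33053345335/280572267 ≈ -117.81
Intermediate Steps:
B(u, d) = u*(4 + u) (B(u, d) = (4 + u)*u = u*(4 + u))
C(Q, Z) = 3 + Z + Z² + Q*Z*(4 + Z) (C(Q, Z) = 3 + (((Z*(4 + Z))*Q + Z*Z) + Z) = 3 + ((Q*Z*(4 + Z) + Z²) + Z) = 3 + ((Z² + Q*Z*(4 + Z)) + Z) = 3 + (Z + Z² + Q*Z*(4 + Z)) = 3 + Z + Z² + Q*Z*(4 + Z))
2100/(-42109) + C(-140, 166)/33315 = 2100/(-42109) + (3 + 166 + 166² - 140*166*(4 + 166))/33315 = 2100*(-1/42109) + (3 + 166 + 27556 - 140*166*170)*(1/33315) = -2100/42109 + (3 + 166 + 27556 - 3950800)*(1/33315) = -2100/42109 - 3923075*1/33315 = -2100/42109 - 784615/6663 = -33053345335/280572267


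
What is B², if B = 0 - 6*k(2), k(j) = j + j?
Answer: 576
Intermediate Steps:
k(j) = 2*j
B = -24 (B = 0 - 12*2 = 0 - 6*4 = 0 - 24 = -24)
B² = (-24)² = 576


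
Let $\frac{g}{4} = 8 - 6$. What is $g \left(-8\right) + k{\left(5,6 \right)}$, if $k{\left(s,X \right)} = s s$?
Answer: $-39$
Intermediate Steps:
$g = 8$ ($g = 4 \left(8 - 6\right) = 4 \cdot 2 = 8$)
$k{\left(s,X \right)} = s^{2}$
$g \left(-8\right) + k{\left(5,6 \right)} = 8 \left(-8\right) + 5^{2} = -64 + 25 = -39$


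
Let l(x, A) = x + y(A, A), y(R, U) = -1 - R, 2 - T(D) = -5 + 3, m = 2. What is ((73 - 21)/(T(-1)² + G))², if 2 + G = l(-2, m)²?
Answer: 16/9 ≈ 1.7778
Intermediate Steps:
T(D) = 4 (T(D) = 2 - (-5 + 3) = 2 - 1*(-2) = 2 + 2 = 4)
l(x, A) = -1 + x - A (l(x, A) = x + (-1 - A) = -1 + x - A)
G = 23 (G = -2 + (-1 - 2 - 1*2)² = -2 + (-1 - 2 - 2)² = -2 + (-5)² = -2 + 25 = 23)
((73 - 21)/(T(-1)² + G))² = ((73 - 21)/(4² + 23))² = (52/(16 + 23))² = (52/39)² = (52*(1/39))² = (4/3)² = 16/9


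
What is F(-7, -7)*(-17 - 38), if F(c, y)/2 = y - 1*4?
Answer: 1210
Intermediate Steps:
F(c, y) = -8 + 2*y (F(c, y) = 2*(y - 1*4) = 2*(y - 4) = 2*(-4 + y) = -8 + 2*y)
F(-7, -7)*(-17 - 38) = (-8 + 2*(-7))*(-17 - 38) = (-8 - 14)*(-55) = -22*(-55) = 1210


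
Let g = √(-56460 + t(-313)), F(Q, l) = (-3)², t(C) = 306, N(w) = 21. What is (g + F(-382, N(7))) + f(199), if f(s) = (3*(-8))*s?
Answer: -4767 + 7*I*√1146 ≈ -4767.0 + 236.97*I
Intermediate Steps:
F(Q, l) = 9
g = 7*I*√1146 (g = √(-56460 + 306) = √(-56154) = 7*I*√1146 ≈ 236.97*I)
f(s) = -24*s
(g + F(-382, N(7))) + f(199) = (7*I*√1146 + 9) - 24*199 = (9 + 7*I*√1146) - 4776 = -4767 + 7*I*√1146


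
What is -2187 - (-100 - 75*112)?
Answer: 6313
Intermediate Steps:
-2187 - (-100 - 75*112) = -2187 - (-100 - 8400) = -2187 - 1*(-8500) = -2187 + 8500 = 6313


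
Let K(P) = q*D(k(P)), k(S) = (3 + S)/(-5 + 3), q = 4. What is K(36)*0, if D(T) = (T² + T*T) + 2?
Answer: 0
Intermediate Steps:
k(S) = -3/2 - S/2 (k(S) = (3 + S)/(-2) = (3 + S)*(-½) = -3/2 - S/2)
D(T) = 2 + 2*T² (D(T) = (T² + T²) + 2 = 2*T² + 2 = 2 + 2*T²)
K(P) = 8 + 8*(-3/2 - P/2)² (K(P) = 4*(2 + 2*(-3/2 - P/2)²) = 8 + 8*(-3/2 - P/2)²)
K(36)*0 = (8 + 2*(3 + 36)²)*0 = (8 + 2*39²)*0 = (8 + 2*1521)*0 = (8 + 3042)*0 = 3050*0 = 0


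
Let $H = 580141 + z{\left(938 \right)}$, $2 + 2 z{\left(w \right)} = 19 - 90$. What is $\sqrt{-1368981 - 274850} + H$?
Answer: $\frac{1160209}{2} + i \sqrt{1643831} \approx 5.801 \cdot 10^{5} + 1282.1 i$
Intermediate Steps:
$z{\left(w \right)} = - \frac{73}{2}$ ($z{\left(w \right)} = -1 + \frac{19 - 90}{2} = -1 + \frac{1}{2} \left(-71\right) = -1 - \frac{71}{2} = - \frac{73}{2}$)
$H = \frac{1160209}{2}$ ($H = 580141 - \frac{73}{2} = \frac{1160209}{2} \approx 5.801 \cdot 10^{5}$)
$\sqrt{-1368981 - 274850} + H = \sqrt{-1368981 - 274850} + \frac{1160209}{2} = \sqrt{-1643831} + \frac{1160209}{2} = i \sqrt{1643831} + \frac{1160209}{2} = \frac{1160209}{2} + i \sqrt{1643831}$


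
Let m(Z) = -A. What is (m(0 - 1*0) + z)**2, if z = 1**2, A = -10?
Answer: 121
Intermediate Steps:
m(Z) = 10 (m(Z) = -1*(-10) = 10)
z = 1
(m(0 - 1*0) + z)**2 = (10 + 1)**2 = 11**2 = 121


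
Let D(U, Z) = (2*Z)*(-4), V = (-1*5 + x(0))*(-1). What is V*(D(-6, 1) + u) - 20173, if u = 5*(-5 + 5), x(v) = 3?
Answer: -20189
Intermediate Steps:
u = 0 (u = 5*0 = 0)
V = 2 (V = (-1*5 + 3)*(-1) = (-5 + 3)*(-1) = -2*(-1) = 2)
D(U, Z) = -8*Z
V*(D(-6, 1) + u) - 20173 = 2*(-8*1 + 0) - 20173 = 2*(-8 + 0) - 20173 = 2*(-8) - 20173 = -16 - 20173 = -20189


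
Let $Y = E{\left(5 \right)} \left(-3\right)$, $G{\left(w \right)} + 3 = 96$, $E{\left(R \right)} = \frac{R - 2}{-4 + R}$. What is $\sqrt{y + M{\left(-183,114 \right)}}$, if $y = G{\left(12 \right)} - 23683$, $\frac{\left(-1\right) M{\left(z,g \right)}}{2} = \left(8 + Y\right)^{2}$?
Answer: $2 i \sqrt{5898} \approx 153.6 i$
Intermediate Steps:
$E{\left(R \right)} = \frac{-2 + R}{-4 + R}$
$G{\left(w \right)} = 93$ ($G{\left(w \right)} = -3 + 96 = 93$)
$Y = -9$ ($Y = \frac{-2 + 5}{-4 + 5} \left(-3\right) = 1^{-1} \cdot 3 \left(-3\right) = 1 \cdot 3 \left(-3\right) = 3 \left(-3\right) = -9$)
$M{\left(z,g \right)} = -2$ ($M{\left(z,g \right)} = - 2 \left(8 - 9\right)^{2} = - 2 \left(-1\right)^{2} = \left(-2\right) 1 = -2$)
$y = -23590$ ($y = 93 - 23683 = -23590$)
$\sqrt{y + M{\left(-183,114 \right)}} = \sqrt{-23590 - 2} = \sqrt{-23592} = 2 i \sqrt{5898}$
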